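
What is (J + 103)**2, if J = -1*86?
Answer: 289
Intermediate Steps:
J = -86
(J + 103)**2 = (-86 + 103)**2 = 17**2 = 289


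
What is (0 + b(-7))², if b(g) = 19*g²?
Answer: 866761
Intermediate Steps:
(0 + b(-7))² = (0 + 19*(-7)²)² = (0 + 19*49)² = (0 + 931)² = 931² = 866761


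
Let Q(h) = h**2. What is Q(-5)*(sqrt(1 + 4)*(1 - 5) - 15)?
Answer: -375 - 100*sqrt(5) ≈ -598.61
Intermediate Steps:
Q(-5)*(sqrt(1 + 4)*(1 - 5) - 15) = (-5)**2*(sqrt(1 + 4)*(1 - 5) - 15) = 25*(sqrt(5)*(-4) - 15) = 25*(-4*sqrt(5) - 15) = 25*(-15 - 4*sqrt(5)) = -375 - 100*sqrt(5)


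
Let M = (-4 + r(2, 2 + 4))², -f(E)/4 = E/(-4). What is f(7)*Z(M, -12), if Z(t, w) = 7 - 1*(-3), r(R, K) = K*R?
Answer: 70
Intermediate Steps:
f(E) = E (f(E) = -4*E/(-4) = -4*E*(-1)/4 = -(-1)*E = E)
M = 64 (M = (-4 + (2 + 4)*2)² = (-4 + 6*2)² = (-4 + 12)² = 8² = 64)
Z(t, w) = 10 (Z(t, w) = 7 + 3 = 10)
f(7)*Z(M, -12) = 7*10 = 70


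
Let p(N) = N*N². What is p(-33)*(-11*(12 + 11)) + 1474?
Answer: 9093535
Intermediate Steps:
p(N) = N³
p(-33)*(-11*(12 + 11)) + 1474 = (-33)³*(-11*(12 + 11)) + 1474 = -(-395307)*23 + 1474 = -35937*(-253) + 1474 = 9092061 + 1474 = 9093535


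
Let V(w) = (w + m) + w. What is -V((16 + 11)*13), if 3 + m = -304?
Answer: -395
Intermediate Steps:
m = -307 (m = -3 - 304 = -307)
V(w) = -307 + 2*w (V(w) = (w - 307) + w = (-307 + w) + w = -307 + 2*w)
-V((16 + 11)*13) = -(-307 + 2*((16 + 11)*13)) = -(-307 + 2*(27*13)) = -(-307 + 2*351) = -(-307 + 702) = -1*395 = -395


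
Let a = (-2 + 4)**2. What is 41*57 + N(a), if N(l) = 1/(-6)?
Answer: 14021/6 ≈ 2336.8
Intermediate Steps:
a = 4 (a = 2**2 = 4)
N(l) = -1/6
41*57 + N(a) = 41*57 - 1/6 = 2337 - 1/6 = 14021/6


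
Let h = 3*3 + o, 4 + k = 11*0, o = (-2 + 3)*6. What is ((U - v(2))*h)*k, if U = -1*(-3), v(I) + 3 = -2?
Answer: -480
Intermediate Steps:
v(I) = -5 (v(I) = -3 - 2 = -5)
o = 6 (o = 1*6 = 6)
U = 3
k = -4 (k = -4 + 11*0 = -4 + 0 = -4)
h = 15 (h = 3*3 + 6 = 9 + 6 = 15)
((U - v(2))*h)*k = ((3 - 1*(-5))*15)*(-4) = ((3 + 5)*15)*(-4) = (8*15)*(-4) = 120*(-4) = -480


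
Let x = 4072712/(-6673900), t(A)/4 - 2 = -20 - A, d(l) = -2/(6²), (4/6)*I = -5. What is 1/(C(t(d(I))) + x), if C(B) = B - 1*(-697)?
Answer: 15016275/9379345223 ≈ 0.0016010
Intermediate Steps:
I = -15/2 (I = (3/2)*(-5) = -15/2 ≈ -7.5000)
d(l) = -1/18 (d(l) = -2/36 = -2*1/36 = -1/18)
t(A) = -72 - 4*A (t(A) = 8 + 4*(-20 - A) = 8 + (-80 - 4*A) = -72 - 4*A)
C(B) = 697 + B (C(B) = B + 697 = 697 + B)
x = -1018178/1668475 (x = 4072712*(-1/6673900) = -1018178/1668475 ≈ -0.61024)
1/(C(t(d(I))) + x) = 1/((697 + (-72 - 4*(-1/18))) - 1018178/1668475) = 1/((697 + (-72 + 2/9)) - 1018178/1668475) = 1/((697 - 646/9) - 1018178/1668475) = 1/(5627/9 - 1018178/1668475) = 1/(9379345223/15016275) = 15016275/9379345223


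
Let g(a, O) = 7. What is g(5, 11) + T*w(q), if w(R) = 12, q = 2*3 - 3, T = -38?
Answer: -449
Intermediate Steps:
q = 3 (q = 6 - 3 = 3)
g(5, 11) + T*w(q) = 7 - 38*12 = 7 - 456 = -449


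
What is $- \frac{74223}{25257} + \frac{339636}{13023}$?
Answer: $\frac{845731147}{36546879} \approx 23.141$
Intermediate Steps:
$- \frac{74223}{25257} + \frac{339636}{13023} = \left(-74223\right) \frac{1}{25257} + 339636 \cdot \frac{1}{13023} = - \frac{24741}{8419} + \frac{113212}{4341} = \frac{845731147}{36546879}$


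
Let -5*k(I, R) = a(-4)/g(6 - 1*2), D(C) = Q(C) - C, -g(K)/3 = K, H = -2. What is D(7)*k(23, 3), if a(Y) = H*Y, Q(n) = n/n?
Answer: -⅘ ≈ -0.80000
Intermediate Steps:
Q(n) = 1
a(Y) = -2*Y
g(K) = -3*K
D(C) = 1 - C
k(I, R) = 2/15 (k(I, R) = -(-2*(-4))/(5*((-3*(6 - 1*2)))) = -8/(5*((-3*(6 - 2)))) = -8/(5*((-3*4))) = -8/(5*(-12)) = -8*(-1)/(5*12) = -⅕*(-⅔) = 2/15)
D(7)*k(23, 3) = (1 - 1*7)*(2/15) = (1 - 7)*(2/15) = -6*2/15 = -⅘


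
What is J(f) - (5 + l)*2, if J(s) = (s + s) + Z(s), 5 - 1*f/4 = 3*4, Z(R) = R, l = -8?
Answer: -78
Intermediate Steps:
f = -28 (f = 20 - 12*4 = 20 - 4*12 = 20 - 48 = -28)
J(s) = 3*s (J(s) = (s + s) + s = 2*s + s = 3*s)
J(f) - (5 + l)*2 = 3*(-28) - (5 - 8)*2 = -84 - (-3)*2 = -84 - 1*(-6) = -84 + 6 = -78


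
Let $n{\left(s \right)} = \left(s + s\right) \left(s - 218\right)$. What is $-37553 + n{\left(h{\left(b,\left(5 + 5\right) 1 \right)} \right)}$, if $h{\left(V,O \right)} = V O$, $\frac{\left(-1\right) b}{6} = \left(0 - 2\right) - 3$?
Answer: $11647$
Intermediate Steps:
$b = 30$ ($b = - 6 \left(\left(0 - 2\right) - 3\right) = - 6 \left(-2 - 3\right) = \left(-6\right) \left(-5\right) = 30$)
$h{\left(V,O \right)} = O V$
$n{\left(s \right)} = 2 s \left(-218 + s\right)$
$-37553 + n{\left(h{\left(b,\left(5 + 5\right) 1 \right)} \right)} = -37553 + 2 \left(5 + 5\right) 1 \cdot 30 \left(-218 + \left(5 + 5\right) 1 \cdot 30\right) = -37553 + 2 \cdot 10 \cdot 1 \cdot 30 \left(-218 + 10 \cdot 1 \cdot 30\right) = -37553 + 2 \cdot 10 \cdot 30 \left(-218 + 10 \cdot 30\right) = -37553 + 2 \cdot 300 \left(-218 + 300\right) = -37553 + 2 \cdot 300 \cdot 82 = -37553 + 49200 = 11647$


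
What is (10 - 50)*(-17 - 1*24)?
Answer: 1640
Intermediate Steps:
(10 - 50)*(-17 - 1*24) = -40*(-17 - 24) = -40*(-41) = 1640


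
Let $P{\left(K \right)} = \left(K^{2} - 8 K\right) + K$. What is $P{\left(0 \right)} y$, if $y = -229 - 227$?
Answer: $0$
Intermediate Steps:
$y = -456$
$P{\left(K \right)} = K^{2} - 7 K$
$P{\left(0 \right)} y = 0 \left(-7 + 0\right) \left(-456\right) = 0 \left(-7\right) \left(-456\right) = 0 \left(-456\right) = 0$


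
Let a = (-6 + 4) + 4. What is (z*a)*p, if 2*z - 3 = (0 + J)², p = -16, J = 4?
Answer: -304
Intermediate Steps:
a = 2 (a = -2 + 4 = 2)
z = 19/2 (z = 3/2 + (0 + 4)²/2 = 3/2 + (½)*4² = 3/2 + (½)*16 = 3/2 + 8 = 19/2 ≈ 9.5000)
(z*a)*p = ((19/2)*2)*(-16) = 19*(-16) = -304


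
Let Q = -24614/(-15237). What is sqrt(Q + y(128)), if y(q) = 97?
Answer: sqrt(2543906879)/5079 ≈ 9.9305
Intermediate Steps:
Q = 24614/15237 (Q = -24614*(-1/15237) = 24614/15237 ≈ 1.6154)
sqrt(Q + y(128)) = sqrt(24614/15237 + 97) = sqrt(1502603/15237) = sqrt(2543906879)/5079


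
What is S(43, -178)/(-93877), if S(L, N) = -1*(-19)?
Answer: -19/93877 ≈ -0.00020239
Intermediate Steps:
S(L, N) = 19
S(43, -178)/(-93877) = 19/(-93877) = 19*(-1/93877) = -19/93877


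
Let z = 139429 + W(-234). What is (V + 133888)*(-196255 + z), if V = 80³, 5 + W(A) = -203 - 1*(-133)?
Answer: -36751673088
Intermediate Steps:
W(A) = -75 (W(A) = -5 + (-203 - 1*(-133)) = -5 + (-203 + 133) = -5 - 70 = -75)
V = 512000
z = 139354 (z = 139429 - 75 = 139354)
(V + 133888)*(-196255 + z) = (512000 + 133888)*(-196255 + 139354) = 645888*(-56901) = -36751673088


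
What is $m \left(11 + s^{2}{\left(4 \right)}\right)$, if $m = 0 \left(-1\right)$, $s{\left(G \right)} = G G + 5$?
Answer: $0$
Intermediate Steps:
$s{\left(G \right)} = 5 + G^{2}$ ($s{\left(G \right)} = G^{2} + 5 = 5 + G^{2}$)
$m = 0$
$m \left(11 + s^{2}{\left(4 \right)}\right) = 0 \left(11 + \left(5 + 4^{2}\right)^{2}\right) = 0 \left(11 + \left(5 + 16\right)^{2}\right) = 0 \left(11 + 21^{2}\right) = 0 \left(11 + 441\right) = 0 \cdot 452 = 0$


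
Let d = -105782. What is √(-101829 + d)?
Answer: I*√207611 ≈ 455.64*I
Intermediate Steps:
√(-101829 + d) = √(-101829 - 105782) = √(-207611) = I*√207611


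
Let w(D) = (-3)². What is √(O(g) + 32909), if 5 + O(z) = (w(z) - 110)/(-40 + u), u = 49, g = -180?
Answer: √296035/3 ≈ 181.36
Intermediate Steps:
w(D) = 9
O(z) = -146/9 (O(z) = -5 + (9 - 110)/(-40 + 49) = -5 - 101/9 = -146/9)
√(O(g) + 32909) = √(-146/9 + 32909) = √(296035/9) = √296035/3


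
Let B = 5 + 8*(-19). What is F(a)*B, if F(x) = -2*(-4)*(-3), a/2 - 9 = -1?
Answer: 3528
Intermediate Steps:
a = 16 (a = 18 + 2*(-1) = 18 - 2 = 16)
B = -147 (B = 5 - 152 = -147)
F(x) = -24 (F(x) = 8*(-3) = -24)
F(a)*B = -24*(-147) = 3528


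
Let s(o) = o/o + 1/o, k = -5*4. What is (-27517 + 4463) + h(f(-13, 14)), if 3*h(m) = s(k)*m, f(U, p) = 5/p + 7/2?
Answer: -3227389/140 ≈ -23053.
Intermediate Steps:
k = -20
f(U, p) = 7/2 + 5/p (f(U, p) = 5/p + 7*(1/2) = 5/p + 7/2 = 7/2 + 5/p)
s(o) = 1 + 1/o
h(m) = 19*m/60 (h(m) = (((1 - 20)/(-20))*m)/3 = ((-1/20*(-19))*m)/3 = (19*m/20)/3 = 19*m/60)
(-27517 + 4463) + h(f(-13, 14)) = (-27517 + 4463) + 19*(7/2 + 5/14)/60 = -23054 + 19*(7/2 + 5*(1/14))/60 = -23054 + 19*(7/2 + 5/14)/60 = -23054 + (19/60)*(27/7) = -23054 + 171/140 = -3227389/140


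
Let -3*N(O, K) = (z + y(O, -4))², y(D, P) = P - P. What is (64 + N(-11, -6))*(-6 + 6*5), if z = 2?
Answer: 1504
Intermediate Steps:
y(D, P) = 0
N(O, K) = -4/3 (N(O, K) = -(2 + 0)²/3 = -⅓*2² = -⅓*4 = -4/3)
(64 + N(-11, -6))*(-6 + 6*5) = (64 - 4/3)*(-6 + 6*5) = 188*(-6 + 30)/3 = (188/3)*24 = 1504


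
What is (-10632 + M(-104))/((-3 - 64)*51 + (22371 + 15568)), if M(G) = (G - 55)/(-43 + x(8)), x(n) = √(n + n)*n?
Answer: -116793/379742 ≈ -0.30756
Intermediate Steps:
x(n) = √2*n^(3/2) (x(n) = √(2*n)*n = (√2*√n)*n = √2*n^(3/2))
M(G) = 5 - G/11 (M(G) = (G - 55)/(-43 + √2*8^(3/2)) = (-55 + G)/(-43 + √2*(16*√2)) = (-55 + G)/(-43 + 32) = (-55 + G)/(-11) = (-55 + G)*(-1/11) = 5 - G/11)
(-10632 + M(-104))/((-3 - 64)*51 + (22371 + 15568)) = (-10632 + (5 - 1/11*(-104)))/((-3 - 64)*51 + (22371 + 15568)) = (-10632 + (5 + 104/11))/(-67*51 + 37939) = (-10632 + 159/11)/(-3417 + 37939) = -116793/11/34522 = -116793/11*1/34522 = -116793/379742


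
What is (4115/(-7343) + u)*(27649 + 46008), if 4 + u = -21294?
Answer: -11519610748153/7343 ≈ -1.5688e+9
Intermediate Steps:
u = -21298 (u = -4 - 21294 = -21298)
(4115/(-7343) + u)*(27649 + 46008) = (4115/(-7343) - 21298)*(27649 + 46008) = (4115*(-1/7343) - 21298)*73657 = (-4115/7343 - 21298)*73657 = -156395329/7343*73657 = -11519610748153/7343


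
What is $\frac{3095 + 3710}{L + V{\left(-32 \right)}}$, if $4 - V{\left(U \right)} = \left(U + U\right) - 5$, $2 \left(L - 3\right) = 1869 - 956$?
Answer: $\frac{2722}{213} \approx 12.779$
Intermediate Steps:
$L = \frac{919}{2}$ ($L = 3 + \frac{1869 - 956}{2} = 3 + \frac{1}{2} \cdot 913 = 3 + \frac{913}{2} = \frac{919}{2} \approx 459.5$)
$V{\left(U \right)} = 9 - 2 U$ ($V{\left(U \right)} = 4 - \left(\left(U + U\right) - 5\right) = 4 - \left(2 U - 5\right) = 4 - \left(-5 + 2 U\right) = 9 - 2 U$)
$\frac{3095 + 3710}{L + V{\left(-32 \right)}} = \frac{3095 + 3710}{\frac{919}{2} + \left(9 - -64\right)} = \frac{6805}{\frac{919}{2} + \left(9 + 64\right)} = \frac{6805}{\frac{919}{2} + 73} = \frac{6805}{\frac{1065}{2}} = 6805 \cdot \frac{2}{1065} = \frac{2722}{213}$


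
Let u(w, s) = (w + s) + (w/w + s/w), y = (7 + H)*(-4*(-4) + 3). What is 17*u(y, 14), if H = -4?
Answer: 70006/57 ≈ 1228.2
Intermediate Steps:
y = 57 (y = (7 - 4)*(-4*(-4) + 3) = 3*(16 + 3) = 3*19 = 57)
u(w, s) = 1 + s + w + s/w (u(w, s) = (s + w) + (1 + s/w) = 1 + s + w + s/w)
17*u(y, 14) = 17*(1 + 14 + 57 + 14/57) = 17*(4118/57) = 70006/57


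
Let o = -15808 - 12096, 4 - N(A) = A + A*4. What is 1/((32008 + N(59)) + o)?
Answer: 1/3813 ≈ 0.00026226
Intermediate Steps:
N(A) = 4 - 5*A (N(A) = 4 - (A + A*4) = 4 - (A + 4*A) = 4 - 5*A)
o = -27904
1/((32008 + N(59)) + o) = 1/((32008 + (4 - 5*59)) - 27904) = 1/((32008 + (4 - 295)) - 27904) = 1/((32008 - 291) - 27904) = 1/(31717 - 27904) = 1/3813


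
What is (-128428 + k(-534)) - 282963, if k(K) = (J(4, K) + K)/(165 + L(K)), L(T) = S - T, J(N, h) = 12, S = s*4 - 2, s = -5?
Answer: -278512229/677 ≈ -4.1139e+5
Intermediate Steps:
S = -22 (S = -5*4 - 2 = -20 - 2 = -22)
L(T) = -22 - T
k(K) = (12 + K)/(143 - K) (k(K) = (12 + K)/(165 + (-22 - K)) = (12 + K)/(143 - K))
(-128428 + k(-534)) - 282963 = (-128428 + (-12 - 1*(-534))/(-143 - 534)) - 282963 = (-128428 + (-12 + 534)/(-677)) - 282963 = (-128428 - 1/677*522) - 282963 = (-128428 - 522/677) - 282963 = -86946278/677 - 282963 = -278512229/677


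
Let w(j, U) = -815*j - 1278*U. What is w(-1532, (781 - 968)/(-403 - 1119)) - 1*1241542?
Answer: 5236425/761 ≈ 6881.0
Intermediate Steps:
w(j, U) = -1278*U - 815*j
w(-1532, (781 - 968)/(-403 - 1119)) - 1*1241542 = (-1278*(781 - 968)/(-403 - 1119) - 815*(-1532)) - 1*1241542 = (-(-238986)/(-1522) + 1248580) - 1241542 = (-(-238986)*(-1)/1522 + 1248580) - 1241542 = (-1278*187/1522 + 1248580) - 1241542 = (-119493/761 + 1248580) - 1241542 = 950049887/761 - 1241542 = 5236425/761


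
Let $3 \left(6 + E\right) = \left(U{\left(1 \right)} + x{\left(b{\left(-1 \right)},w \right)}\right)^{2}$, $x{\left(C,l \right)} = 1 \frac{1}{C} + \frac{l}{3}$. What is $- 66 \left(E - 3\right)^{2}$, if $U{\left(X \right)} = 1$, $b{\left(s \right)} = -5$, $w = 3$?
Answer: $- \frac{2587464}{625} \approx -4139.9$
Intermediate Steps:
$x{\left(C,l \right)} = \frac{1}{C} + \frac{l}{3}$ ($x{\left(C,l \right)} = \frac{1}{C} + l \frac{1}{3} = \frac{1}{C} + \frac{l}{3}$)
$E = - \frac{123}{25}$ ($E = -6 + \frac{\left(1 + \left(\frac{1}{-5} + \frac{1}{3} \cdot 3\right)\right)^{2}}{3} = -6 + \frac{\left(1 + \left(- \frac{1}{5} + 1\right)\right)^{2}}{3} = -6 + \frac{\left(1 + \frac{4}{5}\right)^{2}}{3} = -6 + \frac{\left(\frac{9}{5}\right)^{2}}{3} = -6 + \frac{1}{3} \cdot \frac{81}{25} = -6 + \frac{27}{25} = - \frac{123}{25} \approx -4.92$)
$- 66 \left(E - 3\right)^{2} = - 66 \left(- \frac{123}{25} - 3\right)^{2} = - 66 \left(- \frac{198}{25}\right)^{2} = \left(-66\right) \frac{39204}{625} = - \frac{2587464}{625}$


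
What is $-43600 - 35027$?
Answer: $-78627$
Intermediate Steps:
$-43600 - 35027 = -78627$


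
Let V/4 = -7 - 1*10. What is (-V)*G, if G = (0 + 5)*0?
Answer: 0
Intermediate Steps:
G = 0 (G = 5*0 = 0)
V = -68 (V = 4*(-7 - 1*10) = 4*(-7 - 10) = 4*(-17) = -68)
(-V)*G = -1*(-68)*0 = 68*0 = 0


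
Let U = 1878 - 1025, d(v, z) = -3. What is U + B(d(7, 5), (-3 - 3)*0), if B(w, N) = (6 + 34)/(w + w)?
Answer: 2539/3 ≈ 846.33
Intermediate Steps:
B(w, N) = 20/w (B(w, N) = 40/((2*w)) = 40*(1/(2*w)) = 20/w)
U = 853
U + B(d(7, 5), (-3 - 3)*0) = 853 + 20/(-3) = 853 + 20*(-1/3) = 853 - 20/3 = 2539/3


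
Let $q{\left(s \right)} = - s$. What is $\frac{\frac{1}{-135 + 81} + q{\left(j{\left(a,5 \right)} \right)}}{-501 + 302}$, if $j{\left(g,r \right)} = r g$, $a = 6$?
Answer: $\frac{1621}{10746} \approx 0.15085$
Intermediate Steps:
$j{\left(g,r \right)} = g r$
$\frac{\frac{1}{-135 + 81} + q{\left(j{\left(a,5 \right)} \right)}}{-501 + 302} = \frac{\frac{1}{-135 + 81} - 6 \cdot 5}{-501 + 302} = \frac{\frac{1}{-54} - 30}{-199} = \left(- \frac{1}{54} - 30\right) \left(- \frac{1}{199}\right) = \left(- \frac{1621}{54}\right) \left(- \frac{1}{199}\right) = \frac{1621}{10746}$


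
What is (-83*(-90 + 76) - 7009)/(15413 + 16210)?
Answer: -1949/10541 ≈ -0.18490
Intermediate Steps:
(-83*(-90 + 76) - 7009)/(15413 + 16210) = (-83*(-14) - 7009)/31623 = (1162 - 7009)*(1/31623) = -5847*1/31623 = -1949/10541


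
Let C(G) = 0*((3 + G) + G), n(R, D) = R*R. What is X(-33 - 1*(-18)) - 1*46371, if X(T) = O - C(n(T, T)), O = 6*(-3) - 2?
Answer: -46391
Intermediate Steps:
n(R, D) = R**2
O = -20 (O = -18 - 2 = -20)
C(G) = 0 (C(G) = 0*(3 + 2*G) = 0)
X(T) = -20 (X(T) = -20 - 1*0 = -20 + 0 = -20)
X(-33 - 1*(-18)) - 1*46371 = -20 - 1*46371 = -20 - 46371 = -46391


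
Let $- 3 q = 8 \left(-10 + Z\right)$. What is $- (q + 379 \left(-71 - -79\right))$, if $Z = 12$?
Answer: $- \frac{9080}{3} \approx -3026.7$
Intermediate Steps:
$q = - \frac{16}{3}$ ($q = - \frac{8 \left(-10 + 12\right)}{3} = - \frac{8 \cdot 2}{3} = \left(- \frac{1}{3}\right) 16 = - \frac{16}{3} \approx -5.3333$)
$- (q + 379 \left(-71 - -79\right)) = - (- \frac{16}{3} + 379 \left(-71 - -79\right)) = - (- \frac{16}{3} + 379 \left(-71 + 79\right)) = - (- \frac{16}{3} + 379 \cdot 8) = - (- \frac{16}{3} + 3032) = \left(-1\right) \frac{9080}{3} = - \frac{9080}{3}$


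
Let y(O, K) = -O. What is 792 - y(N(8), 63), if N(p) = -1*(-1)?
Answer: 793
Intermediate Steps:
N(p) = 1
792 - y(N(8), 63) = 792 - (-1) = 792 - 1*(-1) = 792 + 1 = 793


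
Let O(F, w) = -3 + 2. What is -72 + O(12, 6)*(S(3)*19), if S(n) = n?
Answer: -129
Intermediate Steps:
O(F, w) = -1
-72 + O(12, 6)*(S(3)*19) = -72 - 3*19 = -72 - 1*57 = -72 - 57 = -129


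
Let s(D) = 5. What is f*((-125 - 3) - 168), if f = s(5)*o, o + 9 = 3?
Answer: 8880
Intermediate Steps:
o = -6 (o = -9 + 3 = -6)
f = -30 (f = 5*(-6) = -30)
f*((-125 - 3) - 168) = -30*((-125 - 3) - 168) = -30*(-128 - 168) = -30*(-296) = 8880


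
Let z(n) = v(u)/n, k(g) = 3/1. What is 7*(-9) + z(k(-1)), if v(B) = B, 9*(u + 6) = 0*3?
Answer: -65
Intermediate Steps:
k(g) = 3 (k(g) = 3*1 = 3)
u = -6 (u = -6 + (0*3)/9 = -6 + (⅑)*0 = -6 + 0 = -6)
z(n) = -6/n
7*(-9) + z(k(-1)) = 7*(-9) - 6/3 = -63 - 6*⅓ = -63 - 2 = -65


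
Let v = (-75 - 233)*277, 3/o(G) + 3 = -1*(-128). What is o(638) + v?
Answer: -10664497/125 ≈ -85316.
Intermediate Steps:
o(G) = 3/125 (o(G) = 3/(-3 - 1*(-128)) = 3/(-3 + 128) = 3/125)
v = -85316 (v = -308*277 = -85316)
o(638) + v = 3/125 - 85316 = -10664497/125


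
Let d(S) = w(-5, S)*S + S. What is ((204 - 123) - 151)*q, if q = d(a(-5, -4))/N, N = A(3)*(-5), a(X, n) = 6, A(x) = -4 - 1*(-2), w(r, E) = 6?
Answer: -294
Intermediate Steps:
A(x) = -2 (A(x) = -4 + 2 = -2)
d(S) = 7*S (d(S) = 6*S + S = 7*S)
N = 10 (N = -2*(-5) = 10)
q = 21/5 (q = (7*6)/10 = 42*(⅒) = 21/5 ≈ 4.2000)
((204 - 123) - 151)*q = ((204 - 123) - 151)*(21/5) = (81 - 151)*(21/5) = -70*21/5 = -294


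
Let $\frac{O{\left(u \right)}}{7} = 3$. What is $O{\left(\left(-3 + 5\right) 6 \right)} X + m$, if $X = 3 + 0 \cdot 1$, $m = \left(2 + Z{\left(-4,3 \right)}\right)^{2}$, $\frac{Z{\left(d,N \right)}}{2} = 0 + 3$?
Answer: $127$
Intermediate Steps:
$Z{\left(d,N \right)} = 6$ ($Z{\left(d,N \right)} = 2 \left(0 + 3\right) = 2 \cdot 3 = 6$)
$m = 64$ ($m = \left(2 + 6\right)^{2} = 8^{2} = 64$)
$O{\left(u \right)} = 21$ ($O{\left(u \right)} = 7 \cdot 3 = 21$)
$X = 3$ ($X = 3 + 0 = 3$)
$O{\left(\left(-3 + 5\right) 6 \right)} X + m = 21 \cdot 3 + 64 = 63 + 64 = 127$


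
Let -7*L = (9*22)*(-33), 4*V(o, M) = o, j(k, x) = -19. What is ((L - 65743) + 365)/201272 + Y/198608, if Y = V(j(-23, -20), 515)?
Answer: -44800572195/139909802816 ≈ -0.32021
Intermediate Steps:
V(o, M) = o/4
L = 6534/7 (L = -9*22*(-33)/7 = -198*(-33)/7 = -⅐*(-6534) = 6534/7 ≈ 933.43)
Y = -19/4 (Y = (¼)*(-19) = -19/4 ≈ -4.7500)
((L - 65743) + 365)/201272 + Y/198608 = ((6534/7 - 65743) + 365)/201272 - 19/4/198608 = (-453667/7 + 365)*(1/201272) - 19/4*1/198608 = -451112/7*1/201272 - 19/794432 = -56389/176113 - 19/794432 = -44800572195/139909802816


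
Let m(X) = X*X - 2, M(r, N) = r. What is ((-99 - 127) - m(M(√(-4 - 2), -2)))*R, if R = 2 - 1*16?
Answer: 3052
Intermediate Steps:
m(X) = -2 + X² (m(X) = X² - 2 = -2 + X²)
R = -14 (R = 2 - 16 = -14)
((-99 - 127) - m(M(√(-4 - 2), -2)))*R = ((-99 - 127) - (-2 + (√(-4 - 2))²))*(-14) = (-226 - (-2 + (√(-6))²))*(-14) = (-226 - (-2 + (I*√6)²))*(-14) = (-226 - (-2 - 6))*(-14) = (-226 - 1*(-8))*(-14) = (-226 + 8)*(-14) = -218*(-14) = 3052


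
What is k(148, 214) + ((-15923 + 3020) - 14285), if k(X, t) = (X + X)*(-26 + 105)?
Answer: -3804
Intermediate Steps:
k(X, t) = 158*X (k(X, t) = (2*X)*79 = 158*X)
k(148, 214) + ((-15923 + 3020) - 14285) = 158*148 + ((-15923 + 3020) - 14285) = 23384 + (-12903 - 14285) = 23384 - 27188 = -3804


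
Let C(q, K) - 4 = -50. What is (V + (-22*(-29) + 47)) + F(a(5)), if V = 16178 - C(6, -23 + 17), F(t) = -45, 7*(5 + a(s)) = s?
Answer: 16864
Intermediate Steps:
a(s) = -5 + s/7
C(q, K) = -46 (C(q, K) = 4 - 50 = -46)
V = 16224 (V = 16178 - 1*(-46) = 16178 + 46 = 16224)
(V + (-22*(-29) + 47)) + F(a(5)) = (16224 + (-22*(-29) + 47)) - 45 = (16224 + (638 + 47)) - 45 = (16224 + 685) - 45 = 16909 - 45 = 16864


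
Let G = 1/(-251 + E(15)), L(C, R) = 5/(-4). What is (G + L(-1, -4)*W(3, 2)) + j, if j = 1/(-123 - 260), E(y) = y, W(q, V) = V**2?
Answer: -452559/90388 ≈ -5.0069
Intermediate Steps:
L(C, R) = -5/4 (L(C, R) = 5*(-1/4) = -5/4)
j = -1/383 (j = 1/(-383) = -1/383 ≈ -0.0026110)
G = -1/236 (G = 1/(-251 + 15) = 1/(-236) = -1/236 ≈ -0.0042373)
(G + L(-1, -4)*W(3, 2)) + j = (-1/236 - 5/4*2**2) - 1/383 = (-1/236 - 5/4*4) - 1/383 = (-1/236 - 5) - 1/383 = -1181/236 - 1/383 = -452559/90388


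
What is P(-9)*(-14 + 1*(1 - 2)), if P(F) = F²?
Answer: -1215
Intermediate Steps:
P(-9)*(-14 + 1*(1 - 2)) = (-9)²*(-14 + 1*(1 - 2)) = 81*(-14 + 1*(-1)) = 81*(-14 - 1) = 81*(-15) = -1215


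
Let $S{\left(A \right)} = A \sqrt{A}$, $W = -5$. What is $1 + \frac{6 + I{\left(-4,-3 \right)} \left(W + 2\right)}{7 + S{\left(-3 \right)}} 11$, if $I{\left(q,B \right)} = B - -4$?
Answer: $\frac{307}{76} + \frac{99 i \sqrt{3}}{76} \approx 4.0395 + 2.2562 i$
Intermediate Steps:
$S{\left(A \right)} = A^{\frac{3}{2}}$
$I{\left(q,B \right)} = 4 + B$ ($I{\left(q,B \right)} = B + 4 = 4 + B$)
$1 + \frac{6 + I{\left(-4,-3 \right)} \left(W + 2\right)}{7 + S{\left(-3 \right)}} 11 = 1 + \frac{6 + \left(4 - 3\right) \left(-5 + 2\right)}{7 + \left(-3\right)^{\frac{3}{2}}} \cdot 11 = 1 + \frac{6 + 1 \left(-3\right)}{7 - 3 i \sqrt{3}} \cdot 11 = 1 + \frac{6 - 3}{7 - 3 i \sqrt{3}} \cdot 11 = 1 + \frac{3}{7 - 3 i \sqrt{3}} \cdot 11 = 1 + \frac{33}{7 - 3 i \sqrt{3}}$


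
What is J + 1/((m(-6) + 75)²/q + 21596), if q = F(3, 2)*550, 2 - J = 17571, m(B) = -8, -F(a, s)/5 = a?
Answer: -3130137147509/178162511 ≈ -17569.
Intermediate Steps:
F(a, s) = -5*a
J = -17569 (J = 2 - 1*17571 = 2 - 17571 = -17569)
q = -8250 (q = -5*3*550 = -15*550 = -8250)
J + 1/((m(-6) + 75)²/q + 21596) = -17569 + 1/((-8 + 75)²/(-8250) + 21596) = -17569 + 1/(67²*(-1/8250) + 21596) = -17569 + 1/(4489*(-1/8250) + 21596) = -17569 + 1/(-4489/8250 + 21596) = -17569 + 1/(178162511/8250) = -17569 + 8250/178162511 = -3130137147509/178162511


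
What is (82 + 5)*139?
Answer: 12093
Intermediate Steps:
(82 + 5)*139 = 87*139 = 12093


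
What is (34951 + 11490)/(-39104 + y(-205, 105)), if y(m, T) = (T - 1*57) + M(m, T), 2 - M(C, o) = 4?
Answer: -46441/39058 ≈ -1.1890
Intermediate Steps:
M(C, o) = -2 (M(C, o) = 2 - 1*4 = 2 - 4 = -2)
y(m, T) = -59 + T (y(m, T) = (T - 1*57) - 2 = (T - 57) - 2 = (-57 + T) - 2 = -59 + T)
(34951 + 11490)/(-39104 + y(-205, 105)) = (34951 + 11490)/(-39104 + (-59 + 105)) = 46441/(-39104 + 46) = 46441/(-39058) = 46441*(-1/39058) = -46441/39058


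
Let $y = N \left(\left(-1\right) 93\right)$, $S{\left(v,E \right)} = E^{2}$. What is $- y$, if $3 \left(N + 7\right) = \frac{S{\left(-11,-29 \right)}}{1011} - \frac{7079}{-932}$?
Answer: $- \frac{367244941}{942252} \approx -389.75$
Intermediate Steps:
$N = - \frac{11846611}{2826756}$ ($N = -7 + \frac{\frac{\left(-29\right)^{2}}{1011} - \frac{7079}{-932}}{3} = -7 + \frac{841 \cdot \frac{1}{1011} - - \frac{7079}{932}}{3} = -7 + \frac{\frac{841}{1011} + \frac{7079}{932}}{3} = -7 + \frac{1}{3} \cdot \frac{7940681}{942252} = -7 + \frac{7940681}{2826756} = - \frac{11846611}{2826756} \approx -4.1909$)
$y = \frac{367244941}{942252}$ ($y = - \frac{11846611 \left(\left(-1\right) 93\right)}{2826756} = \left(- \frac{11846611}{2826756}\right) \left(-93\right) = \frac{367244941}{942252} \approx 389.75$)
$- y = \left(-1\right) \frac{367244941}{942252} = - \frac{367244941}{942252}$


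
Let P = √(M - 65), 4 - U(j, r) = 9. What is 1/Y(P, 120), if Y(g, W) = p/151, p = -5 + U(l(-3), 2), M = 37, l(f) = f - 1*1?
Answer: -151/10 ≈ -15.100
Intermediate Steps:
l(f) = -1 + f (l(f) = f - 1 = -1 + f)
U(j, r) = -5 (U(j, r) = 4 - 1*9 = 4 - 9 = -5)
P = 2*I*√7 (P = √(37 - 65) = √(-28) = 2*I*√7 ≈ 5.2915*I)
p = -10 (p = -5 - 5 = -10)
Y(g, W) = -10/151
1/Y(P, 120) = 1/(-10/151) = -151/10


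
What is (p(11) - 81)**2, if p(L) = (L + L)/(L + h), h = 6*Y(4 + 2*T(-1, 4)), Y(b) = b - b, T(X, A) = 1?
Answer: 6241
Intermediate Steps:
Y(b) = 0
h = 0 (h = 6*0 = 0)
p(L) = 2 (p(L) = (L + L)/(L + 0) = (2*L)/L = 2)
(p(11) - 81)**2 = (2 - 81)**2 = (-79)**2 = 6241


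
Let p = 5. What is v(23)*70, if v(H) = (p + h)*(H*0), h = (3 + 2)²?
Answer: 0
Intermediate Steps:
h = 25 (h = 5² = 25)
v(H) = 0 (v(H) = (5 + 25)*(H*0) = 30*0 = 0)
v(23)*70 = 0*70 = 0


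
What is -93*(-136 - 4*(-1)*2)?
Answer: 11904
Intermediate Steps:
-93*(-136 - 4*(-1)*2) = -93*(-136 + 4*2) = -93*(-136 + 8) = -93*(-128) = 11904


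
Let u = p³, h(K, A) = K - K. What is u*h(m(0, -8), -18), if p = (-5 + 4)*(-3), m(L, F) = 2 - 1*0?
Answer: 0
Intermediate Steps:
m(L, F) = 2 (m(L, F) = 2 + 0 = 2)
h(K, A) = 0
p = 3 (p = -1*(-3) = 3)
u = 27 (u = 3³ = 27)
u*h(m(0, -8), -18) = 27*0 = 0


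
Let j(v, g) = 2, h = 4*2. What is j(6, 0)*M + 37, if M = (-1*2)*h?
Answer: 5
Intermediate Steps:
h = 8
M = -16 (M = -1*2*8 = -2*8 = -16)
j(6, 0)*M + 37 = 2*(-16) + 37 = -32 + 37 = 5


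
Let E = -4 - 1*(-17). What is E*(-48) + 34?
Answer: -590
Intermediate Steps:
E = 13 (E = -4 + 17 = 13)
E*(-48) + 34 = 13*(-48) + 34 = -624 + 34 = -590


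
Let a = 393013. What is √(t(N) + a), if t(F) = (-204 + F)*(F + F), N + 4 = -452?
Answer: √994933 ≈ 997.46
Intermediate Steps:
N = -456 (N = -4 - 452 = -456)
t(F) = 2*F*(-204 + F) (t(F) = (-204 + F)*(2*F) = 2*F*(-204 + F))
√(t(N) + a) = √(2*(-456)*(-204 - 456) + 393013) = √(2*(-456)*(-660) + 393013) = √(601920 + 393013) = √994933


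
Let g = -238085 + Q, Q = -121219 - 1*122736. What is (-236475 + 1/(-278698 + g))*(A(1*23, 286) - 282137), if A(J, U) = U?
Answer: 50703731799117901/760738 ≈ 6.6651e+10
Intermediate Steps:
Q = -243955 (Q = -121219 - 122736 = -243955)
g = -482040 (g = -238085 - 243955 = -482040)
(-236475 + 1/(-278698 + g))*(A(1*23, 286) - 282137) = (-236475 + 1/(-278698 - 482040))*(286 - 282137) = (-236475 + 1/(-760738))*(-281851) = (-236475 - 1/760738)*(-281851) = -179895518551/760738*(-281851) = 50703731799117901/760738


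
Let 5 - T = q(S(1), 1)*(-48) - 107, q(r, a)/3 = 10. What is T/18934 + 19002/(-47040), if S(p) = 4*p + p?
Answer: -23898149/74221280 ≈ -0.32199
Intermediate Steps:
S(p) = 5*p
q(r, a) = 30 (q(r, a) = 3*10 = 30)
T = 1552 (T = 5 - (30*(-48) - 107) = 5 - (-1440 - 107) = 5 - 1*(-1547) = 5 + 1547 = 1552)
T/18934 + 19002/(-47040) = 1552/18934 + 19002/(-47040) = 1552*(1/18934) + 19002*(-1/47040) = 776/9467 - 3167/7840 = -23898149/74221280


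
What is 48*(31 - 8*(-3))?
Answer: 2640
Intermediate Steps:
48*(31 - 8*(-3)) = 48*(31 + 24) = 48*55 = 2640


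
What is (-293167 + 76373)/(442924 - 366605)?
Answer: -216794/76319 ≈ -2.8406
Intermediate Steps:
(-293167 + 76373)/(442924 - 366605) = -216794/76319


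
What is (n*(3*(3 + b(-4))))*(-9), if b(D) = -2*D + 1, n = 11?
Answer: -3564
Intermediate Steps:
b(D) = 1 - 2*D
(n*(3*(3 + b(-4))))*(-9) = (11*(3*(3 + (1 - 2*(-4)))))*(-9) = (11*(3*(3 + (1 + 8))))*(-9) = (11*(3*(3 + 9)))*(-9) = (11*(3*12))*(-9) = (11*36)*(-9) = 396*(-9) = -3564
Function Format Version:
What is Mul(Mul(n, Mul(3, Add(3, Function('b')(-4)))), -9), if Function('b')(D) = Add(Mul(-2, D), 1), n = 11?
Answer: -3564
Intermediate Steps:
Function('b')(D) = Add(1, Mul(-2, D))
Mul(Mul(n, Mul(3, Add(3, Function('b')(-4)))), -9) = Mul(Mul(11, Mul(3, Add(3, Add(1, Mul(-2, -4))))), -9) = Mul(Mul(11, Mul(3, Add(3, Add(1, 8)))), -9) = Mul(Mul(11, Mul(3, Add(3, 9))), -9) = Mul(Mul(11, Mul(3, 12)), -9) = Mul(Mul(11, 36), -9) = Mul(396, -9) = -3564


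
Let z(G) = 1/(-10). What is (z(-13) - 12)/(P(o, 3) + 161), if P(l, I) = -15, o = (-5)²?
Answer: -121/1460 ≈ -0.082877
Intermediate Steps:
o = 25
z(G) = -⅒
(z(-13) - 12)/(P(o, 3) + 161) = (-⅒ - 12)/(-15 + 161) = -121/10/146 = -121/10*1/146 = -121/1460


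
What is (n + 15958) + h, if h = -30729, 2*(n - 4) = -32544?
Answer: -31039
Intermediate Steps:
n = -16268 (n = 4 + (½)*(-32544) = 4 - 16272 = -16268)
(n + 15958) + h = (-16268 + 15958) - 30729 = -310 - 30729 = -31039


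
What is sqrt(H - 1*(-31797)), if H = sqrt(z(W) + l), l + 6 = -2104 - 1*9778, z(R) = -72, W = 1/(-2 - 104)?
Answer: sqrt(31797 + 2*I*sqrt(2990)) ≈ 178.32 + 0.3067*I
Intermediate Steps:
W = -1/106 (W = 1/(-106) = -1/106 ≈ -0.0094340)
l = -11888 (l = -6 + (-2104 - 1*9778) = -6 + (-2104 - 9778) = -6 - 11882 = -11888)
H = 2*I*sqrt(2990) (H = sqrt(-72 - 11888) = sqrt(-11960) = 2*I*sqrt(2990) ≈ 109.36*I)
sqrt(H - 1*(-31797)) = sqrt(2*I*sqrt(2990) - 1*(-31797)) = sqrt(2*I*sqrt(2990) + 31797) = sqrt(31797 + 2*I*sqrt(2990))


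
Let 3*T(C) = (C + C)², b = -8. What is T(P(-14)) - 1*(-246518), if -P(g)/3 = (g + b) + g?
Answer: 262070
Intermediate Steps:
P(g) = 24 - 6*g (P(g) = -3*((g - 8) + g) = -3*((-8 + g) + g) = -3*(-8 + 2*g) = 24 - 6*g)
T(C) = 4*C²/3 (T(C) = (C + C)²/3 = (2*C)²/3 = (4*C²)/3 = 4*C²/3)
T(P(-14)) - 1*(-246518) = 4*(24 - 6*(-14))²/3 - 1*(-246518) = 4*(24 + 84)²/3 + 246518 = (4/3)*108² + 246518 = (4/3)*11664 + 246518 = 15552 + 246518 = 262070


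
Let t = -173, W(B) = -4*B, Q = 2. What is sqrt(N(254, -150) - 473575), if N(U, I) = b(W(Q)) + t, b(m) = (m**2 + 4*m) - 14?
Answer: I*sqrt(473730) ≈ 688.28*I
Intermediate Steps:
b(m) = -14 + m**2 + 4*m
N(U, I) = -155 (N(U, I) = (-14 + (-4*2)**2 + 4*(-4*2)) - 173 = (-14 + (-8)**2 + 4*(-8)) - 173 = (-14 + 64 - 32) - 173 = 18 - 173 = -155)
sqrt(N(254, -150) - 473575) = sqrt(-155 - 473575) = sqrt(-473730) = I*sqrt(473730)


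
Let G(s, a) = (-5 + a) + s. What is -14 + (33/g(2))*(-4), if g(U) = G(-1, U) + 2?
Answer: 52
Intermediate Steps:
G(s, a) = -5 + a + s
g(U) = -4 + U (g(U) = (-5 + U - 1) + 2 = (-6 + U) + 2 = -4 + U)
-14 + (33/g(2))*(-4) = -14 + (33/(-4 + 2))*(-4) = -14 + (33/(-2))*(-4) = -14 + (33*(-½))*(-4) = -14 - 33/2*(-4) = -14 + 66 = 52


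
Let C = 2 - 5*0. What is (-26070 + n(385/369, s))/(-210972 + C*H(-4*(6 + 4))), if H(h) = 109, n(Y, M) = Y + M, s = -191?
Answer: 4844962/38884113 ≈ 0.12460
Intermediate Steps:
n(Y, M) = M + Y
C = 2 (C = 2 + 0 = 2)
(-26070 + n(385/369, s))/(-210972 + C*H(-4*(6 + 4))) = (-26070 + (-191 + 385/369))/(-210972 + 2*109) = (-26070 + (-191 + 385*(1/369)))/(-210972 + 218) = (-26070 + (-191 + 385/369))/(-210754) = (-26070 - 70094/369)*(-1/210754) = -9689924/369*(-1/210754) = 4844962/38884113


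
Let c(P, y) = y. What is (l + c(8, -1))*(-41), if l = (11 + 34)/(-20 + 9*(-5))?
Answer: 902/13 ≈ 69.385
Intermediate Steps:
l = -9/13 (l = 45/(-20 - 45) = 45/(-65) = 45*(-1/65) = -9/13 ≈ -0.69231)
(l + c(8, -1))*(-41) = (-9/13 - 1)*(-41) = -22/13*(-41) = 902/13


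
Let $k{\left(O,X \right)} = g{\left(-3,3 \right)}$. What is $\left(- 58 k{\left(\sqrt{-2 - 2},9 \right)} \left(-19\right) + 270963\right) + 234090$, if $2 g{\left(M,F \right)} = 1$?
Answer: $505604$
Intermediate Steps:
$g{\left(M,F \right)} = \frac{1}{2}$ ($g{\left(M,F \right)} = \frac{1}{2} \cdot 1 = \frac{1}{2}$)
$k{\left(O,X \right)} = \frac{1}{2}$
$\left(- 58 k{\left(\sqrt{-2 - 2},9 \right)} \left(-19\right) + 270963\right) + 234090 = \left(\left(-58\right) \frac{1}{2} \left(-19\right) + 270963\right) + 234090 = \left(\left(-29\right) \left(-19\right) + 270963\right) + 234090 = \left(551 + 270963\right) + 234090 = 271514 + 234090 = 505604$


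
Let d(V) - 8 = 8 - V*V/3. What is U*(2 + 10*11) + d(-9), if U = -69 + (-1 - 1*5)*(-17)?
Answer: 3685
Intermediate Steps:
d(V) = 16 - V²/3 (d(V) = 8 + (8 - V*V/3) = 8 + (8 - V²/3) = 16 - V²/3)
U = 33 (U = -69 + (-1 - 5)*(-17) = -69 - 6*(-17) = -69 + 102 = 33)
U*(2 + 10*11) + d(-9) = 33*(2 + 10*11) + (16 - ⅓*(-9)²) = 33*(2 + 110) + (16 - ⅓*81) = 33*112 + (16 - 27) = 3696 - 11 = 3685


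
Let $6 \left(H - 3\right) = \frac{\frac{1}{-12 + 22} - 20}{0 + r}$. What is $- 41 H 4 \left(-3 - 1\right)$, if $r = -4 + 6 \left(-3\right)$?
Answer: $\frac{341038}{165} \approx 2066.9$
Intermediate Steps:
$r = -22$ ($r = -4 - 18 = -22$)
$H = \frac{4159}{1320}$ ($H = 3 + \frac{\left(\frac{1}{-12 + 22} - 20\right) \frac{1}{0 - 22}}{6} = 3 + \frac{\left(\frac{1}{10} - 20\right) \frac{1}{-22}}{6} = 3 + \frac{\left(\frac{1}{10} - 20\right) \left(- \frac{1}{22}\right)}{6} = 3 + \frac{\left(- \frac{199}{10}\right) \left(- \frac{1}{22}\right)}{6} = 3 + \frac{1}{6} \cdot \frac{199}{220} = 3 + \frac{199}{1320} = \frac{4159}{1320} \approx 3.1508$)
$- 41 H 4 \left(-3 - 1\right) = \left(-41\right) \frac{4159}{1320} \cdot 4 \left(-3 - 1\right) = - \frac{170519 \cdot 4 \left(-4\right)}{1320} = \left(- \frac{170519}{1320}\right) \left(-16\right) = \frac{341038}{165}$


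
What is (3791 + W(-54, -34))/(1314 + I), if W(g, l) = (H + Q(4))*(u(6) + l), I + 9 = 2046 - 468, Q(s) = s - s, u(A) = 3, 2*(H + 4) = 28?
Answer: 3481/2883 ≈ 1.2074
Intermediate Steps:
H = 10 (H = -4 + (½)*28 = -4 + 14 = 10)
Q(s) = 0
I = 1569 (I = -9 + (2046 - 468) = -9 + 1578 = 1569)
W(g, l) = 30 + 10*l (W(g, l) = (10 + 0)*(3 + l) = 10*(3 + l) = 30 + 10*l)
(3791 + W(-54, -34))/(1314 + I) = (3791 + (30 + 10*(-34)))/(1314 + 1569) = (3791 + (30 - 340))/2883 = (3791 - 310)*(1/2883) = 3481*(1/2883) = 3481/2883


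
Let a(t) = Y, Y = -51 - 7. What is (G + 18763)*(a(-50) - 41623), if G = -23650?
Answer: 203695047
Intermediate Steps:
Y = -58
a(t) = -58
(G + 18763)*(a(-50) - 41623) = (-23650 + 18763)*(-58 - 41623) = -4887*(-41681) = 203695047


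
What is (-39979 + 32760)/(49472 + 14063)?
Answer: -7219/63535 ≈ -0.11362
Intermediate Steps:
(-39979 + 32760)/(49472 + 14063) = -7219/63535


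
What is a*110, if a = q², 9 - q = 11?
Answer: 440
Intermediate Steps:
q = -2 (q = 9 - 1*11 = 9 - 11 = -2)
a = 4 (a = (-2)² = 4)
a*110 = 4*110 = 440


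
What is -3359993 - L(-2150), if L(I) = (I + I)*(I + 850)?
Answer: -8949993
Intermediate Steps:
L(I) = 2*I*(850 + I) (L(I) = (2*I)*(850 + I) = 2*I*(850 + I))
-3359993 - L(-2150) = -3359993 - 2*(-2150)*(850 - 2150) = -3359993 - 2*(-2150)*(-1300) = -3359993 - 1*5590000 = -3359993 - 5590000 = -8949993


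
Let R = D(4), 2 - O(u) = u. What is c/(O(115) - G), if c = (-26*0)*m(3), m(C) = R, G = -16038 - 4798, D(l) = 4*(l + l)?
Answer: 0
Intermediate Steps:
O(u) = 2 - u
D(l) = 8*l (D(l) = 4*(2*l) = 8*l)
G = -20836
R = 32 (R = 8*4 = 32)
m(C) = 32
c = 0 (c = -26*0*32 = 0*32 = 0)
c/(O(115) - G) = 0/((2 - 1*115) - 1*(-20836)) = 0/((2 - 115) + 20836) = 0/(-113 + 20836) = 0/20723 = 0*(1/20723) = 0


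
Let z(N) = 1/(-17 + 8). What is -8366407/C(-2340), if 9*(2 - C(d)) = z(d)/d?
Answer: -1585768782780/379079 ≈ -4.1832e+6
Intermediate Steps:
z(N) = -⅑ (z(N) = 1/(-9) = -⅑)
C(d) = 2 + 1/(81*d) (C(d) = 2 - (-1)/(81*d) = 2 + 1/(81*d))
-8366407/C(-2340) = -8366407/(2 + (1/81)/(-2340)) = -8366407/(2 + (1/81)*(-1/2340)) = -8366407/(2 - 1/189540) = -8366407/379079/189540 = -8366407*189540/379079 = -1585768782780/379079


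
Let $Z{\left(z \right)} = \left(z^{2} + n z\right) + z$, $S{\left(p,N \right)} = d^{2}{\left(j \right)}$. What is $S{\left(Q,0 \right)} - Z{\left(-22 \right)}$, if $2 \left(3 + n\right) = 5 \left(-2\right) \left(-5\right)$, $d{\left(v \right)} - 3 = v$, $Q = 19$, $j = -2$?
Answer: $23$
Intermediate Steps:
$d{\left(v \right)} = 3 + v$
$n = 22$ ($n = -3 + \frac{5 \left(-2\right) \left(-5\right)}{2} = -3 + \frac{\left(-10\right) \left(-5\right)}{2} = -3 + \frac{1}{2} \cdot 50 = -3 + 25 = 22$)
$S{\left(p,N \right)} = 1$ ($S{\left(p,N \right)} = \left(3 - 2\right)^{2} = 1^{2} = 1$)
$Z{\left(z \right)} = z^{2} + 23 z$ ($Z{\left(z \right)} = \left(z^{2} + 22 z\right) + z = z^{2} + 23 z$)
$S{\left(Q,0 \right)} - Z{\left(-22 \right)} = 1 - - 22 \left(23 - 22\right) = 1 - \left(-22\right) 1 = 1 - -22 = 1 + 22 = 23$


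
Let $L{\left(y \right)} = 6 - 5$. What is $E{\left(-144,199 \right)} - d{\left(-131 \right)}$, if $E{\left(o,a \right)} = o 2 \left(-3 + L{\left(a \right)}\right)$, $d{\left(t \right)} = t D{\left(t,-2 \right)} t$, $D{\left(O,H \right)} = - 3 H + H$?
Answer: $-68068$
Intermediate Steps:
$D{\left(O,H \right)} = - 2 H$
$d{\left(t \right)} = 4 t^{2}$ ($d{\left(t \right)} = t \left(\left(-2\right) \left(-2\right)\right) t = t 4 t = 4 t t = 4 t^{2}$)
$L{\left(y \right)} = 1$ ($L{\left(y \right)} = 6 - 5 = 1$)
$E{\left(o,a \right)} = - 4 o$ ($E{\left(o,a \right)} = o 2 \left(-3 + 1\right) = o 2 \left(-2\right) = o \left(-4\right) = - 4 o$)
$E{\left(-144,199 \right)} - d{\left(-131 \right)} = \left(-4\right) \left(-144\right) - 4 \left(-131\right)^{2} = 576 - 4 \cdot 17161 = 576 - 68644 = -68068$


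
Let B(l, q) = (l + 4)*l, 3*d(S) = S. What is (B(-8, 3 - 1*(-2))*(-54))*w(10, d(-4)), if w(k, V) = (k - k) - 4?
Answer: 6912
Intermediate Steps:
d(S) = S/3
B(l, q) = l*(4 + l) (B(l, q) = (4 + l)*l = l*(4 + l))
w(k, V) = -4 (w(k, V) = 0 - 4 = -4)
(B(-8, 3 - 1*(-2))*(-54))*w(10, d(-4)) = (-8*(4 - 8)*(-54))*(-4) = (-8*(-4)*(-54))*(-4) = (32*(-54))*(-4) = -1728*(-4) = 6912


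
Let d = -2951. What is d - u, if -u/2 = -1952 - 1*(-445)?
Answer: -5965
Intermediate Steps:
u = 3014 (u = -2*(-1952 - 1*(-445)) = -2*(-1952 + 445) = -2*(-1507) = 3014)
d - u = -2951 - 1*3014 = -2951 - 3014 = -5965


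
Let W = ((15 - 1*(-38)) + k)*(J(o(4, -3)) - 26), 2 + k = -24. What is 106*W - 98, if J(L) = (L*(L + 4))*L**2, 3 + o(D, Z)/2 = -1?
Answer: 5786866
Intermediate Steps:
o(D, Z) = -8 (o(D, Z) = -6 + 2*(-1) = -6 - 2 = -8)
k = -26 (k = -2 - 24 = -26)
J(L) = L**3*(4 + L) (J(L) = (L*(4 + L))*L**2 = L**3*(4 + L))
W = 54594 (W = ((15 - 1*(-38)) - 26)*((-8)**3*(4 - 8) - 26) = ((15 + 38) - 26)*(-512*(-4) - 26) = (53 - 26)*(2048 - 26) = 27*2022 = 54594)
106*W - 98 = 106*54594 - 98 = 5786964 - 98 = 5786866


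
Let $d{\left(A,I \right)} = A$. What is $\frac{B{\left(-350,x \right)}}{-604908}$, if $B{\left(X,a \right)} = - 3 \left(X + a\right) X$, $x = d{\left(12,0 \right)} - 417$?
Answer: $\frac{132125}{100818} \approx 1.3105$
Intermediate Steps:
$x = -405$ ($x = 12 - 417 = -405$)
$B{\left(X,a \right)} = X \left(- 3 X - 3 a\right)$ ($B{\left(X,a \right)} = \left(- 3 X - 3 a\right) X = X \left(- 3 X - 3 a\right)$)
$\frac{B{\left(-350,x \right)}}{-604908} = \frac{\left(-3\right) \left(-350\right) \left(-350 - 405\right)}{-604908} = \left(-3\right) \left(-350\right) \left(-755\right) \left(- \frac{1}{604908}\right) = \left(-792750\right) \left(- \frac{1}{604908}\right) = \frac{132125}{100818}$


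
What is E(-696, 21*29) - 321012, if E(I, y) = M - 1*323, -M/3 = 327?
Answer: -322316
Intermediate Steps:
M = -981 (M = -3*327 = -981)
E(I, y) = -1304 (E(I, y) = -981 - 1*323 = -981 - 323 = -1304)
E(-696, 21*29) - 321012 = -1304 - 321012 = -322316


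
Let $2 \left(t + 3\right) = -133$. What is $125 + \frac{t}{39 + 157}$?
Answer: $\frac{48861}{392} \approx 124.65$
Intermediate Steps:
$t = - \frac{139}{2}$ ($t = -3 + \frac{1}{2} \left(-133\right) = -3 - \frac{133}{2} = - \frac{139}{2} \approx -69.5$)
$125 + \frac{t}{39 + 157} = 125 + \frac{1}{39 + 157} \left(- \frac{139}{2}\right) = 125 + \frac{1}{196} \left(- \frac{139}{2}\right) = 125 - \frac{139}{392} = \frac{48861}{392}$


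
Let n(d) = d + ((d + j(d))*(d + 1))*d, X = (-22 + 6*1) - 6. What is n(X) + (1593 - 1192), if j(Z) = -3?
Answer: -11171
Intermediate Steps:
X = -22 (X = (-22 + 6) - 6 = -16 - 6 = -22)
n(d) = d + d*(1 + d)*(-3 + d) (n(d) = d + ((d - 3)*(d + 1))*d = d + ((-3 + d)*(1 + d))*d = d + ((1 + d)*(-3 + d))*d = d + d*(1 + d)*(-3 + d))
n(X) + (1593 - 1192) = -22*(-2 + (-22)² - 2*(-22)) + (1593 - 1192) = -22*(-2 + 484 + 44) + 401 = -22*526 + 401 = -11572 + 401 = -11171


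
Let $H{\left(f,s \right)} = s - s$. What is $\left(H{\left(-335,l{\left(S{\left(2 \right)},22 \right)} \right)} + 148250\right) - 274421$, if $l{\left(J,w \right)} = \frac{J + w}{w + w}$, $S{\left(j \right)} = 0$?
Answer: $-126171$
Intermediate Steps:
$l{\left(J,w \right)} = \frac{J + w}{2 w}$
$H{\left(f,s \right)} = 0$
$\left(H{\left(-335,l{\left(S{\left(2 \right)},22 \right)} \right)} + 148250\right) - 274421 = \left(0 + 148250\right) - 274421 = 148250 - 274421 = -126171$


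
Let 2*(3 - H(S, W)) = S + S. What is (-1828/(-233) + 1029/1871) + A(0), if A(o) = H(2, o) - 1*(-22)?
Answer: 13686634/435943 ≈ 31.395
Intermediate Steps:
H(S, W) = 3 - S (H(S, W) = 3 - (S + S)/2 = 3 - S)
A(o) = 23 (A(o) = (3 - 1*2) - 1*(-22) = (3 - 2) + 22 = 1 + 22 = 23)
(-1828/(-233) + 1029/1871) + A(0) = (-1828/(-233) + 1029/1871) + 23 = (-1828*(-1/233) + 1029*(1/1871)) + 23 = (1828/233 + 1029/1871) + 23 = 3659945/435943 + 23 = 13686634/435943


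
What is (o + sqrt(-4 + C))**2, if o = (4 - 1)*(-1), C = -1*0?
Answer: 5 - 12*I ≈ 5.0 - 12.0*I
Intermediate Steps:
C = 0
o = -3 (o = 3*(-1) = -3)
(o + sqrt(-4 + C))**2 = (-3 + sqrt(-4 + 0))**2 = (-3 + sqrt(-4))**2 = (-3 + 2*I)**2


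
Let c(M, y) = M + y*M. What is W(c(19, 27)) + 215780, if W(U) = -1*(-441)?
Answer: 216221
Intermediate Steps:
c(M, y) = M + M*y
W(U) = 441
W(c(19, 27)) + 215780 = 441 + 215780 = 216221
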